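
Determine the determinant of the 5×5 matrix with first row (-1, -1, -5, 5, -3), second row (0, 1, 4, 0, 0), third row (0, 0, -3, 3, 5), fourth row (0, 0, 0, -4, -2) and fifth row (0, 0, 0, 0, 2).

The matrix is upper triangular, so the determinant is the product of the diagonal entries:
det = (-1) · (1) · (-3) · (-4) · (2) = -24

-24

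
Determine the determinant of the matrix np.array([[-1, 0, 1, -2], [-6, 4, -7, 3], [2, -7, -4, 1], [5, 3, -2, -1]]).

Expand along row 1 (it has 1 zero):
  + (-1) · M_11   where M_11 = det([4 -7 3; -7 -4 1; 3 -2 -1]) = 130
  + (1) · M_13   where M_13 = det([-6 4 3; 2 -7 1; 5 3 -1]) = 127
  − (-2) · M_14   where M_14 = det([-6 4 -7; 2 -7 -4; 5 3 -2]) = -507
det = (+1)·(-1)·(130) + (+1)·(1)·(127) + (-1)·(-2)·(-507) = -1017

-1017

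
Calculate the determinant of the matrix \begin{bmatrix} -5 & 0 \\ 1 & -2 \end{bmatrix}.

The determinant is 10.

det = (-5)·(-2) − 0·1 = 10 − 0 = 10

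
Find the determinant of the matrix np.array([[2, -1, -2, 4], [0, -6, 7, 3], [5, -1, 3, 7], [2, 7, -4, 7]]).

-1017

Expand along row 2 (it has 1 zero):
  + (-6) · M_22   where M_22 = det([2 -2 4; 5 3 7; 2 -4 7]) = 36
  − (7) · M_23   where M_23 = det([2 -1 4; 5 -1 7; 2 7 7]) = 57
  + (3) · M_24   where M_24 = det([2 -1 -2; 5 -1 3; 2 7 -4]) = -134
det = (+1)·(-6)·(36) + (-1)·(7)·(57) + (+1)·(3)·(-134) = -1017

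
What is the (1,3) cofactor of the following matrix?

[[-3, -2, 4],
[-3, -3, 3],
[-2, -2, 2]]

Delete row 1 and column 3; the remaining 2×2 submatrix is [-3 -3; -2 -2].
Its determinant is (-3)·(-2) − (-3)·(-2) = 0.
The cofactor carries sign (−1)^(1+3) = +1, so C_{1,3} = +(0) = 0.

0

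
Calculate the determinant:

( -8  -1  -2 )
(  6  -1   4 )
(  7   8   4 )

Expand along column 1:
  + (-8) · |-1 4; 8 4| = (-8)·(-4 − 32) = 288
  − 6 · |-1 -2; 8 4| = −6·(-4 − (-16)) = -72
  + 7 · |-1 -2; -1 4| = 7·(-4 − 2) = -42
Sum: (288) + (-72) + (-42) = 174

174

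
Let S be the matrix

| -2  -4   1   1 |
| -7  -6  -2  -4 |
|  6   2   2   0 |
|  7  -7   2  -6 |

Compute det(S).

Expand along row 3 (it has 1 zero):
  + (6) · M_31   where M_31 = det([-4 1 1; -6 -2 -4; -7 2 -6]) = -114
  − (2) · M_32   where M_32 = det([-2 1 1; -7 -2 -4; 7 2 -6]) = -110
  + (2) · M_33   where M_33 = det([-2 -4 1; -7 -6 -4; 7 -7 -6]) = 355
det = (+1)·(6)·(-114) + (-1)·(2)·(-110) + (+1)·(2)·(355) = 246

246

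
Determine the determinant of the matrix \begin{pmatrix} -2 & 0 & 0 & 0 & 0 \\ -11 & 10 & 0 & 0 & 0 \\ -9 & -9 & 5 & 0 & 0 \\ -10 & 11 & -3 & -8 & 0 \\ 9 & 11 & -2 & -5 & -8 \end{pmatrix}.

The matrix is lower triangular, so the determinant is the product of the diagonal entries:
det = (-2) · (10) · (5) · (-8) · (-8) = -6400

-6400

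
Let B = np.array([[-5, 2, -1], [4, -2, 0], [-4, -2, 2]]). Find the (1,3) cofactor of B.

The cofactor is -16.

Delete row 1 and column 3; the remaining 2×2 submatrix is [4 -2; -4 -2].
Its determinant is 4·(-2) − (-2)·(-4) = -16.
The cofactor carries sign (−1)^(1+3) = +1, so C_{1,3} = +(-16) = -16.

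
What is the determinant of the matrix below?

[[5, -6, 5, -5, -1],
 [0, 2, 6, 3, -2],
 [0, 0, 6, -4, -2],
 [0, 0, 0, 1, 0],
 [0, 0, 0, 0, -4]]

The matrix is upper triangular, so the determinant is the product of the diagonal entries:
det = (5) · (2) · (6) · (1) · (-4) = -240

The determinant is -240.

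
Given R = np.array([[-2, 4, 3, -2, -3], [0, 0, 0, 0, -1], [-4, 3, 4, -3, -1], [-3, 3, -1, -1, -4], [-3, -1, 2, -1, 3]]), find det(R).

-30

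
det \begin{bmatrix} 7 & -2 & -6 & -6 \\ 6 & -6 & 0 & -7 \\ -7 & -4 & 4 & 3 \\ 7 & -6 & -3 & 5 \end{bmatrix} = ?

3536

Expand along row 2 (it has 1 zero):
  − (6) · M_21   where M_21 = det([-2 -6 -6; -4 4 3; -6 -3 5]) = -286
  + (-6) · M_22   where M_22 = det([7 -6 -6; -7 4 3; 7 -3 5]) = -91
  + (-7) · M_24   where M_24 = det([7 -2 -6; -7 -4 4; 7 -6 -3]) = -182
det = (-1)·(6)·(-286) + (+1)·(-6)·(-91) + (+1)·(-7)·(-182) = 3536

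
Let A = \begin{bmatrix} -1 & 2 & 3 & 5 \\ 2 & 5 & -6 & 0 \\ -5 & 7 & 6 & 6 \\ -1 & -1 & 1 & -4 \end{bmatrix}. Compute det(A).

The determinant is -177.

Expand along row 2 (it has 1 zero):
  − (2) · M_21   where M_21 = det([2 3 5; 7 6 6; -1 1 -4]) = 71
  + (5) · M_22   where M_22 = det([-1 3 5; -5 6 6; -1 1 -4]) = -43
  − (-6) · M_23   where M_23 = det([-1 2 5; -5 7 6; -1 -1 -4]) = 30
det = (-1)·(2)·(71) + (+1)·(5)·(-43) + (-1)·(-6)·(30) = -177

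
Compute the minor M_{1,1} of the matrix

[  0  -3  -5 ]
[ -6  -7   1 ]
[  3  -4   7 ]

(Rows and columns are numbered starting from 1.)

The minor is -45.

Delete row 1 and column 1; the remaining 2×2 submatrix is [-7 1; -4 7].
Its determinant is (-7)·7 − 1·(-4) = -45.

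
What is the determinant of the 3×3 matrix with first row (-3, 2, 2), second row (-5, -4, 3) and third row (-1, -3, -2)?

Expand along row 1:
  + (-3) · |-4 3; -3 -2| = (-3)·(8 − (-9)) = -51
  − 2 · |-5 3; -1 -2| = −2·(10 − (-3)) = -26
  + 2 · |-5 -4; -1 -3| = 2·(15 − 4) = 22
Sum: (-51) + (-26) + (22) = -55

-55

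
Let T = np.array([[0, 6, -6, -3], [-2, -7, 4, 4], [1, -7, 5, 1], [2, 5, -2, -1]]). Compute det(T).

Expand along row 1 (it has 1 zero):
  − (6) · M_12   where M_12 = det([-2 4 4; 1 5 1; 2 -2 -1]) = -30
  + (-6) · M_13   where M_13 = det([-2 -7 4; 1 -7 1; 2 5 -1]) = 51
  − (-3) · M_14   where M_14 = det([-2 -7 4; 1 -7 5; 2 5 -2]) = 14
det = (-1)·(6)·(-30) + (+1)·(-6)·(51) + (-1)·(-3)·(14) = -84

-84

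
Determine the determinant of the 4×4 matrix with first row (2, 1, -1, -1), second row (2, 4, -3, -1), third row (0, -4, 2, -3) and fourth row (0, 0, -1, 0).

Expand along row 4 (it has 3 zeros):
  − (-1) · M_43   where M_43 = det([2 1 -1; 2 4 -1; 0 -4 -3]) = -18
det = (-1)·(-1)·(-18) = -18

The determinant is -18.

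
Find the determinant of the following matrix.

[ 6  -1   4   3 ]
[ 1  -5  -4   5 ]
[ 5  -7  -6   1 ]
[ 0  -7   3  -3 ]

-2982

Expand along row 4 (it has 1 zero):
  + (-7) · M_42   where M_42 = det([6 4 3; 1 -4 5; 5 -6 1]) = 294
  − (3) · M_43   where M_43 = det([6 -1 3; 1 -5 5; 5 -7 1]) = 210
  + (-3) · M_44   where M_44 = det([6 -1 4; 1 -5 -4; 5 -7 -6]) = 98
det = (+1)·(-7)·(294) + (-1)·(3)·(210) + (+1)·(-3)·(98) = -2982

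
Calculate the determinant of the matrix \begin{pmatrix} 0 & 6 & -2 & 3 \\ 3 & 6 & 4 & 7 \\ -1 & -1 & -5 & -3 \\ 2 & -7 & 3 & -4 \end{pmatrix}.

Expand along row 1 (it has 1 zero):
  − (6) · M_12   where M_12 = det([3 4 7; -1 -5 -3; 2 3 -4]) = 96
  + (-2) · M_13   where M_13 = det([3 6 7; -1 -1 -3; 2 -7 -4]) = -48
  − (3) · M_14   where M_14 = det([3 6 4; -1 -1 -5; 2 -7 3]) = -120
det = (-1)·(6)·(96) + (+1)·(-2)·(-48) + (-1)·(3)·(-120) = -120

-120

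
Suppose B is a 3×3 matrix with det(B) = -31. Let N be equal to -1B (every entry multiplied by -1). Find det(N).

For a 3×3 matrix, det(-1B) = (-1)^3·det(B) = -1·det(B).
det(N) = (-1)·(-31) = 31

The determinant is 31.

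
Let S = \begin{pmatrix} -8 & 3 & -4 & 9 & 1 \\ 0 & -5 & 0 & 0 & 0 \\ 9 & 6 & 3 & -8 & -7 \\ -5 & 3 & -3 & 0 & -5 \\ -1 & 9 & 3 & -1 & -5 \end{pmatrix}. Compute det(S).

The determinant is -7780.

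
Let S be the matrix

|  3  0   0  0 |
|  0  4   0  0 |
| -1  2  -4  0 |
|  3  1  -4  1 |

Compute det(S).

S is lower triangular, so det(S) is the product of the diagonal entries:
det = (3) · (4) · (-4) · (1) = -48

The determinant is -48.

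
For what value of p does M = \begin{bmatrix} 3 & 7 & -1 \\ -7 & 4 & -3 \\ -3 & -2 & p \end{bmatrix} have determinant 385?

6

Expanding along the row containing p, det(M) is linear in p: det(M) = (61)·p + (19).
Set (61)·p + (19) = 385  ⇒  (61)·p = 366  ⇒  p = 6.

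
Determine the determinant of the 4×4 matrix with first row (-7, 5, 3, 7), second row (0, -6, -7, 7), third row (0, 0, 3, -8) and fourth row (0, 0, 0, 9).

The matrix is upper triangular, so the determinant is the product of the diagonal entries:
det = (-7) · (-6) · (3) · (9) = 1134

1134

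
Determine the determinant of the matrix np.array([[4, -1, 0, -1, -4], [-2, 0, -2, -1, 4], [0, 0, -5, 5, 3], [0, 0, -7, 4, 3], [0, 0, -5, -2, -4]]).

126

The matrix is block upper-triangular with a 2×2 block and a 3×3 block on the diagonal, so its determinant equals the product of the determinants of the diagonal blocks.
det of the 2×2 block = -2
det of the 3×3 block = -63
det = (-2)·(-63) = 126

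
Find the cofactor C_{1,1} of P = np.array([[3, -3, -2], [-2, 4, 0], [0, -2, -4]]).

The cofactor is -16.

Delete row 1 and column 1; the remaining 2×2 submatrix is [4 0; -2 -4].
Its determinant is 4·(-4) − 0·(-2) = -16.
The cofactor carries sign (−1)^(1+1) = +1, so C_{1,1} = +(-16) = -16.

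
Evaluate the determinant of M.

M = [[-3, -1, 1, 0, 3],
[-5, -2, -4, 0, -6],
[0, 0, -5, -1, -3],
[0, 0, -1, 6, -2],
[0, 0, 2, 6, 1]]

M is block upper-triangular with a 2×2 block and a 3×3 block on the diagonal, so its determinant equals the product of the determinants of the diagonal blocks.
det of the 2×2 block = 1
det of the 3×3 block = -33
det = (1)·(-33) = -33

The determinant is -33.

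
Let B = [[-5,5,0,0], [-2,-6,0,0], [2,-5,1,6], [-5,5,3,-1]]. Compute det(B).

B is block lower-triangular with a 2×2 block and a 2×2 block on the diagonal, so its determinant equals the product of the determinants of the diagonal blocks.
det of the 2×2 block = 40
det of the 2×2 block = -19
det = (40)·(-19) = -760

|B| = -760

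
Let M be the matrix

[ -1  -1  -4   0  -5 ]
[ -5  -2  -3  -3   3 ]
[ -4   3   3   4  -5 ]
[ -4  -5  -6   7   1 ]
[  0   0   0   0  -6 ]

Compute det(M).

|M| = -5334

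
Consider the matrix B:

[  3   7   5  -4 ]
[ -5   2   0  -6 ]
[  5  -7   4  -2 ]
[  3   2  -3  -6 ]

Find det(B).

The determinant is -4482.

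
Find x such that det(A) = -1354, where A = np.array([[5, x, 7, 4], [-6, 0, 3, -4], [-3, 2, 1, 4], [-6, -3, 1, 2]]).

Expanding along the column containing x, det(A) is linear in x: det(A) = (54)·x + (-1732).
Set (54)·x + (-1732) = -1354  ⇒  (54)·x = 378  ⇒  x = 7.

7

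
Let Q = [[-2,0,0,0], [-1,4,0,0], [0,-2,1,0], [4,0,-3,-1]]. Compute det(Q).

Q is lower triangular, so det(Q) is the product of the diagonal entries:
det = (-2) · (4) · (1) · (-1) = 8

The determinant is 8.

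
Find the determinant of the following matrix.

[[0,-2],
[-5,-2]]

The determinant is -10.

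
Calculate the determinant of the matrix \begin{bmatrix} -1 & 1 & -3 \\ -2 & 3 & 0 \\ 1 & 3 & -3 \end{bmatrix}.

30

Expand along row 2:
  − (-2) · |1 -3; 3 -3| = −(-2)·(-3 − (-9)) = 12
  + 3 · |-1 -3; 1 -3| = 3·(3 − (-3)) = 18
Sum: (12) + (18) = 30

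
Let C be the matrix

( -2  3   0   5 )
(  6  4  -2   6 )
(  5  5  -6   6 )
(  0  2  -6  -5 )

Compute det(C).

The determinant is -622.

Expand along row 1 (it has 1 zero):
  + (-2) · M_11   where M_11 = det([4 -2 6; 5 -6 6; 2 -6 -5]) = 82
  − (3) · M_12   where M_12 = det([6 -2 6; 5 -6 6; 0 -6 -5]) = 166
  − (5) · M_14   where M_14 = det([6 4 -2; 5 5 -6; 0 2 -6]) = -8
det = (+1)·(-2)·(82) + (-1)·(3)·(166) + (-1)·(5)·(-8) = -622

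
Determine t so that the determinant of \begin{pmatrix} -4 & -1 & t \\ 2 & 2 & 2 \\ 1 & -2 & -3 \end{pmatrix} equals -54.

9

Expanding along the row containing t, det(B) is linear in t: det(B) = (-6)·t + (0).
Set (-6)·t + (0) = -54  ⇒  (-6)·t = -54  ⇒  t = 9.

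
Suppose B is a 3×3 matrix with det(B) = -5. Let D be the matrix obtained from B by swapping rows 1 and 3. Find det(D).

Swapping two rows multiplies the determinant by −1.
det(D) = (-1)·(-5) = 5

5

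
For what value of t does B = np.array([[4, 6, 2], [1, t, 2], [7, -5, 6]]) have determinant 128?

t = 5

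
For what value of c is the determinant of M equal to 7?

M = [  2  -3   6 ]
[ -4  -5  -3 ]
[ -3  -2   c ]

c = -4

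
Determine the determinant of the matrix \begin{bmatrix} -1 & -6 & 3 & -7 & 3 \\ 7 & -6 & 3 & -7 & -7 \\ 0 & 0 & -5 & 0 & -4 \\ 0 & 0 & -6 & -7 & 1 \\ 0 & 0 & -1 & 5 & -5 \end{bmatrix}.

-96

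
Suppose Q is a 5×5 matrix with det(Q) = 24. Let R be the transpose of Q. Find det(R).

det(Qᵀ) = det(Q).
det(R) = (1)·(24) = 24

24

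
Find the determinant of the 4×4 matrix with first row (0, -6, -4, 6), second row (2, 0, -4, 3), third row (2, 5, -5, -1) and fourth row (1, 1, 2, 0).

Expand along row 1 (it has 1 zero):
  − (-6) · M_12   where M_12 = det([2 -4 3; 2 -5 -1; 1 2 0]) = 35
  + (-4) · M_13   where M_13 = det([2 0 3; 2 5 -1; 1 1 0]) = -7
  − (6) · M_14   where M_14 = det([2 0 -4; 2 5 -5; 1 1 2]) = 42
det = (-1)·(-6)·(35) + (+1)·(-4)·(-7) + (-1)·(6)·(42) = -14

The determinant is -14.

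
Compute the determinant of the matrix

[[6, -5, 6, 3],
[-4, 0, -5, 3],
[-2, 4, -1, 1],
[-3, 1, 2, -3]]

The determinant is 622.

Expand along row 2 (it has 1 zero):
  − (-4) · M_21   where M_21 = det([-5 6 3; 4 -1 1; 1 2 -3]) = 100
  − (-5) · M_23   where M_23 = det([6 -5 3; -2 4 1; -3 1 -3]) = -3
  + (3) · M_24   where M_24 = det([6 -5 6; -2 4 -1; -3 1 2]) = 79
det = (-1)·(-4)·(100) + (-1)·(-5)·(-3) + (+1)·(3)·(79) = 622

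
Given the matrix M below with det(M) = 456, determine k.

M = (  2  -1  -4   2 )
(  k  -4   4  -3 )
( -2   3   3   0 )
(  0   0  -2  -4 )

9

Expanding along the column containing k, det(M) is linear in k: det(M) = (48)·k + (24).
Set (48)·k + (24) = 456  ⇒  (48)·k = 432  ⇒  k = 9.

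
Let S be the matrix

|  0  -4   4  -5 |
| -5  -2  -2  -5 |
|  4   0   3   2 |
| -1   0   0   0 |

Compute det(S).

Expand along row 4 (it has 3 zeros):
  − (-1) · M_41   where M_41 = det([-4 4 -5; -2 -2 -5; 0 3 2]) = 2
det = (-1)·(-1)·(2) = 2

det(S) = 2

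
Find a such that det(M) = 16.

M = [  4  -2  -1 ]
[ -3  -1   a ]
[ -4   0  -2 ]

a = -1

Expanding along the column containing a, det(M) is linear in a: det(M) = (8)·a + (24).
Set (8)·a + (24) = 16  ⇒  (8)·a = -8  ⇒  a = -1.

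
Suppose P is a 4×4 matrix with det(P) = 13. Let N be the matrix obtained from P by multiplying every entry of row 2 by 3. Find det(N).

39

Scaling one row by 3 multiplies the determinant by 3.
det(N) = (3)·(13) = 39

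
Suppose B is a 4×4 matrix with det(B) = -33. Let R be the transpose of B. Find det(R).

det(Bᵀ) = det(B).
det(R) = (1)·(-33) = -33

-33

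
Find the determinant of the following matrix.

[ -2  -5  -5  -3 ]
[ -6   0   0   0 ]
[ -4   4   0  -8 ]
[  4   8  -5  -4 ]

The determinant is 3000.

Expand along row 2 (it has 3 zeros):
  − (-6) · M_21   where M_21 = det([-5 -5 -3; 4 0 -8; 8 -5 -4]) = 500
det = (-1)·(-6)·(500) = 3000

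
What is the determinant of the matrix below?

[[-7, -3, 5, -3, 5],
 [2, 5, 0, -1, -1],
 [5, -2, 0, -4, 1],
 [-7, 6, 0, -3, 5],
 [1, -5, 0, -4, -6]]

Expand along column 3 (it has 4 zeros):
  + (5) · M_13   where M_13 = det([2 5 -1 -1; 5 -2 -4 1; -7 6 -3 5; 1 -5 -4 -6]) = -2460
det = (+1)·(5)·(-2460) = -12300

-12300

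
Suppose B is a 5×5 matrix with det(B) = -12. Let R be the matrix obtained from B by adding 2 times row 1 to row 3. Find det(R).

Adding a multiple of one row to another leaves the determinant unchanged.
det(R) = (1)·(-12) = -12

-12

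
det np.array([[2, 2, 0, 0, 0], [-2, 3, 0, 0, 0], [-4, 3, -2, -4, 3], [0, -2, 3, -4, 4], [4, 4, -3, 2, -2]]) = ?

The matrix is block lower-triangular with a 2×2 block and a 3×3 block on the diagonal, so its determinant equals the product of the determinants of the diagonal blocks.
det of the 2×2 block = 10
det of the 3×3 block = 6
det = (10)·(6) = 60

60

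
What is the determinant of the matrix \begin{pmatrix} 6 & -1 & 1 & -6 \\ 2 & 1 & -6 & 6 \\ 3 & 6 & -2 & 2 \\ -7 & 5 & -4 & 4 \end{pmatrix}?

Expand along row 1:
  + (6) · M_11   where M_11 = det([1 -6 6; 6 -2 2; 5 -4 4]) = 0
  − (-1) · M_12   where M_12 = det([2 -6 6; 3 -2 2; -7 -4 4]) = 0
  + (1) · M_13   where M_13 = det([2 1 6; 3 6 2; -7 5 4]) = 344
  − (-6) · M_14   where M_14 = det([2 1 -6; 3 6 -2; -7 5 -4]) = -344
det = (+1)·(6)·(0) + (-1)·(-1)·(0) + (+1)·(1)·(344) + (-1)·(-6)·(-344) = -1720

-1720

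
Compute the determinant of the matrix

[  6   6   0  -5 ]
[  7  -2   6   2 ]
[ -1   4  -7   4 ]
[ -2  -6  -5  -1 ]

Expand along row 1 (it has 1 zero):
  + (6) · M_11   where M_11 = det([-2 6 2; 4 -7 4; -6 -5 -1]) = -298
  − (6) · M_12   where M_12 = det([7 6 2; -1 -7 4; -2 -5 -1]) = 117
  − (-5) · M_14   where M_14 = det([7 -2 6; -1 4 -7; -2 -6 -5]) = -368
det = (+1)·(6)·(-298) + (-1)·(6)·(117) + (-1)·(-5)·(-368) = -4330

-4330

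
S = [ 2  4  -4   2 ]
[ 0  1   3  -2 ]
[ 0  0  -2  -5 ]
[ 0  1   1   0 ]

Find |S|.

Expand along column 1 (it has 3 zeros):
  + (2) · M_11   where M_11 = det([1 3 -2; 0 -2 -5; 1 1 0]) = -14
det = (+1)·(2)·(-14) = -28

|S| = -28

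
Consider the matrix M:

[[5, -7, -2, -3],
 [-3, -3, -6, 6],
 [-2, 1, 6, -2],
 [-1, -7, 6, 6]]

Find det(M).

Expand along row 1:
  + (5) · M_11   where M_11 = det([-3 -6 6; 1 6 -2; -7 6 6]) = 96
  − (-7) · M_12   where M_12 = det([-3 -6 6; -2 6 -2; -1 6 6]) = -264
  + (-2) · M_13   where M_13 = det([-3 -3 6; -2 1 -2; -1 -7 6]) = 72
  − (-3) · M_14   where M_14 = det([-3 -3 -6; -2 1 6; -1 -7 6]) = -252
det = (+1)·(5)·(96) + (-1)·(-7)·(-264) + (+1)·(-2)·(72) + (-1)·(-3)·(-252) = -2268

The determinant is -2268.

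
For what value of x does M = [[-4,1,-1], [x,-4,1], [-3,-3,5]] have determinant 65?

x = 6

Expanding along the row containing x, det(M) is linear in x: det(M) = (-2)·x + (77).
Set (-2)·x + (77) = 65  ⇒  (-2)·x = -12  ⇒  x = 6.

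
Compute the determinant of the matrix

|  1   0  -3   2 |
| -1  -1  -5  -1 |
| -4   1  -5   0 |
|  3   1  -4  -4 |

-252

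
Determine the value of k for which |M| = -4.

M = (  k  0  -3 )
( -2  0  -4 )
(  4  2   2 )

-2

Expanding along the column containing k, det(M) is linear in k: det(M) = (8)·k + (12).
Set (8)·k + (12) = -4  ⇒  (8)·k = -16  ⇒  k = -2.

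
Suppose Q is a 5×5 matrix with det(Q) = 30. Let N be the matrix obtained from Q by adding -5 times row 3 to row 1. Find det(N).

|N| = 30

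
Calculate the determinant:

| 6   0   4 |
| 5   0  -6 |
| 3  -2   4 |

-112

Expand along column 2:
  − (-2) · |6 4; 5 -6| = −(-2)·(-36 − 20) = -112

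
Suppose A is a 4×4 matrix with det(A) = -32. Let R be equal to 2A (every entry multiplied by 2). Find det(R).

-512

For a 4×4 matrix, det(2A) = 2^4·det(A) = 16·det(A).
det(R) = (16)·(-32) = -512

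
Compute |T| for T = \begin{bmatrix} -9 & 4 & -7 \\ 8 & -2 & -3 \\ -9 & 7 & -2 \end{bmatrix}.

The determinant is -319.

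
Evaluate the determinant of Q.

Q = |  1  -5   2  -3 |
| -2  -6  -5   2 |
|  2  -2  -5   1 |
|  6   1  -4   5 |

Expand along row 1:
  + (1) · M_11   where M_11 = det([-6 -5 2; -2 -5 1; 1 -4 5]) = 97
  − (-5) · M_12   where M_12 = det([-2 -5 2; 2 -5 1; 6 -4 5]) = 106
  + (2) · M_13   where M_13 = det([-2 -6 2; 2 -2 1; 6 1 5]) = 74
  − (-3) · M_14   where M_14 = det([-2 -6 -5; 2 -2 -5; 6 1 -4]) = 36
det = (+1)·(1)·(97) + (-1)·(-5)·(106) + (+1)·(2)·(74) + (-1)·(-3)·(36) = 883

883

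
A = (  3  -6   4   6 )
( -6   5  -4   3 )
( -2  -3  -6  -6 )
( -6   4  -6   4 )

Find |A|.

742

Expand along row 1:
  + (3) · M_11   where M_11 = det([5 -4 3; -3 -6 -6; 4 -6 4]) = -126
  − (-6) · M_12   where M_12 = det([-6 -4 3; -2 -6 -6; -6 -6 4]) = 112
  + (4) · M_13   where M_13 = det([-6 5 3; -2 -3 -6; -6 4 4]) = 70
  − (6) · M_14   where M_14 = det([-6 5 -4; -2 -3 -6; -6 4 -6]) = -28
det = (+1)·(3)·(-126) + (-1)·(-6)·(112) + (+1)·(4)·(70) + (-1)·(6)·(-28) = 742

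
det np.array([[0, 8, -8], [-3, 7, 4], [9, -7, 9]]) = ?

840

Expand along row 1:
  − 8 · |-3 4; 9 9| = −8·(-27 − 36) = 504
  + (-8) · |-3 7; 9 -7| = (-8)·(21 − 63) = 336
Sum: (504) + (336) = 840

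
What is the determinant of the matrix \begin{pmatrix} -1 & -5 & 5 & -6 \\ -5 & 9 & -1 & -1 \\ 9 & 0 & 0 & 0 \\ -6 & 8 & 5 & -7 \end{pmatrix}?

-927

Expand along row 3 (it has 3 zeros):
  + (9) · M_31   where M_31 = det([-5 5 -6; 9 -1 -1; 8 5 -7]) = -103
det = (+1)·(9)·(-103) = -927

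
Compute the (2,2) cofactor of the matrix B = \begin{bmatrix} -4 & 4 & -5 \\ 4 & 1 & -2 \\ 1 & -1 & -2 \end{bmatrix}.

The cofactor is 13.

Delete row 2 and column 2; the remaining 2×2 submatrix is [-4 -5; 1 -2].
Its determinant is (-4)·(-2) − (-5)·1 = 13.
The cofactor carries sign (−1)^(2+2) = +1, so C_{2,2} = +(13) = 13.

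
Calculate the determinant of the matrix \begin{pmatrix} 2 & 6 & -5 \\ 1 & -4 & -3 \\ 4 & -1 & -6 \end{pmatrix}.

Expand along column 1:
  + 2 · |-4 -3; -1 -6| = 2·(24 − 3) = 42
  − 1 · |6 -5; -1 -6| = −1·(-36 − 5) = 41
  + 4 · |6 -5; -4 -3| = 4·(-18 − 20) = -152
Sum: (42) + (41) + (-152) = -69

The determinant is -69.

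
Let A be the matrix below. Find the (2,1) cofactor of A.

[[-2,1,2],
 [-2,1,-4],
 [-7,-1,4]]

Delete row 2 and column 1; the remaining 2×2 submatrix is [1 2; -1 4].
Its determinant is 1·4 − 2·(-1) = 6.
The cofactor carries sign (−1)^(2+1) = −1, so C_{2,1} = −(6) = -6.

-6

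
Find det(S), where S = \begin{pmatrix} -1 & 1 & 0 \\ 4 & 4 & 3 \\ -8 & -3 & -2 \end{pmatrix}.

Expand along column 3:
  − 3 · |-1 1; -8 -3| = −3·(3 − (-8)) = -33
  + (-2) · |-1 1; 4 4| = (-2)·(-4 − 4) = 16
Sum: (-33) + (16) = -17

det(S) = -17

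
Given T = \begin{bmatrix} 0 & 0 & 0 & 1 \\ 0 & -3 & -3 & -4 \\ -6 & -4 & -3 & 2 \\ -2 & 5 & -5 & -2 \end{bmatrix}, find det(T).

-186

Expand along row 1 (it has 3 zeros):
  − (1) · M_14   where M_14 = det([0 -3 -3; -6 -4 -3; -2 5 -5]) = 186
det = (-1)·(1)·(186) = -186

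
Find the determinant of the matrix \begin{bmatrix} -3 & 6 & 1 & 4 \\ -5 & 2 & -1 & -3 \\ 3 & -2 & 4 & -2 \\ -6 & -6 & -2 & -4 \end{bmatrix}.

Expand along row 1:
  + (-3) · M_11   where M_11 = det([2 -1 -3; -2 4 -2; -6 -2 -4]) = -128
  − (6) · M_12   where M_12 = det([-5 -1 -3; 3 4 -2; -6 -2 -4]) = 22
  + (1) · M_13   where M_13 = det([-5 2 -3; 3 -2 -2; -6 -6 -4]) = 158
  − (4) · M_14   where M_14 = det([-5 2 -1; 3 -2 4; -6 -6 -2]) = -146
det = (+1)·(-3)·(-128) + (-1)·(6)·(22) + (+1)·(1)·(158) + (-1)·(4)·(-146) = 994

The determinant is 994.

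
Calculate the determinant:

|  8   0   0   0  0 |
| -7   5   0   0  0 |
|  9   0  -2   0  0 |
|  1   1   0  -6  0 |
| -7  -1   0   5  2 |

The matrix is lower triangular, so the determinant is the product of the diagonal entries:
det = (8) · (5) · (-2) · (-6) · (2) = 960

960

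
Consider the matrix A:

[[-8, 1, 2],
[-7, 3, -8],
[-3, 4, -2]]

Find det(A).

Expand along row 1:
  + (-8) · |3 -8; 4 -2| = (-8)·(-6 − (-32)) = -208
  − 1 · |-7 -8; -3 -2| = −1·(14 − 24) = 10
  + 2 · |-7 3; -3 4| = 2·(-28 − (-9)) = -38
Sum: (-208) + (10) + (-38) = -236

det(A) = -236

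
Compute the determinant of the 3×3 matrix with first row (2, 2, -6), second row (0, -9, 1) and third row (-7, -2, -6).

The determinant is 476.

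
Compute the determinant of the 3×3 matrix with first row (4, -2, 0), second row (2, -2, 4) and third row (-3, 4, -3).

The determinant is -28.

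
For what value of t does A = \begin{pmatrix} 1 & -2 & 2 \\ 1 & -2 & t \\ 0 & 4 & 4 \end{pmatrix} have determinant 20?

Expanding along the column containing t, det(A) is linear in t: det(A) = (-4)·t + (8).
Set (-4)·t + (8) = 20  ⇒  (-4)·t = 12  ⇒  t = -3.

t = -3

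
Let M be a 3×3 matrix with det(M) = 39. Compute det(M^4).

2313441

det(M^4) = (det M)^4 = (39)^4 = 2313441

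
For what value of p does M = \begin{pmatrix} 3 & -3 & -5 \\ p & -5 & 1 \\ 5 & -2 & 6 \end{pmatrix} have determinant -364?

Expanding along the column containing p, det(M) is linear in p: det(M) = (28)·p + (-224).
Set (28)·p + (-224) = -364  ⇒  (28)·p = -140  ⇒  p = -5.

p = -5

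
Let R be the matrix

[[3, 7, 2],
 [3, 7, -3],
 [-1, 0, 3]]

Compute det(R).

|R| = 35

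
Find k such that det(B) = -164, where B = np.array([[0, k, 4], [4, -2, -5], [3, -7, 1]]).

Expanding along the column containing k, det(B) is linear in k: det(B) = (-19)·k + (-88).
Set (-19)·k + (-88) = -164  ⇒  (-19)·k = -76  ⇒  k = 4.

k = 4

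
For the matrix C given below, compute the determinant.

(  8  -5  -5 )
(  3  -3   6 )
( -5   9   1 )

Expand along column 1:
  + 8 · |-3 6; 9 1| = 8·(-3 − 54) = -456
  − 3 · |-5 -5; 9 1| = −3·(-5 − (-45)) = -120
  + (-5) · |-5 -5; -3 6| = (-5)·(-30 − 15) = 225
Sum: (-456) + (-120) + (225) = -351

|C| = -351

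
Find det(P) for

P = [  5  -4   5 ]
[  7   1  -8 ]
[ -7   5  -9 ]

Expand along row 1:
  + 5 · |1 -8; 5 -9| = 5·(-9 − (-40)) = 155
  − (-4) · |7 -8; -7 -9| = −(-4)·(-63 − 56) = -476
  + 5 · |7 1; -7 5| = 5·(35 − (-7)) = 210
Sum: (155) + (-476) + (210) = -111

-111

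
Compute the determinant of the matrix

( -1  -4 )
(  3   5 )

The determinant is 7.

det = (-1)·5 − (-4)·3 = -5 − (-12) = 7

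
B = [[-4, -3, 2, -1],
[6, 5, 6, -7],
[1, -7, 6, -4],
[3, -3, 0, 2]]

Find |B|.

Expand along row 4 (it has 1 zero):
  − (3) · M_41   where M_41 = det([-3 2 -1; 5 6 -7; -7 6 -4]) = 12
  + (-3) · M_42   where M_42 = det([-4 2 -1; 6 6 -7; 1 6 -4]) = -68
  + (2) · M_44   where M_44 = det([-4 -3 2; 6 5 6; 1 -7 6]) = -292
det = (-1)·(3)·(12) + (+1)·(-3)·(-68) + (+1)·(2)·(-292) = -416

det(B) = -416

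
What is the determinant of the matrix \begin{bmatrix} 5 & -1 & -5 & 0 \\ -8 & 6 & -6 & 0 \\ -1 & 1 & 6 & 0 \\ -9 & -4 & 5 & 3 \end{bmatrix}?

Expand along column 4 (it has 3 zeros):
  + (3) · M_44   where M_44 = det([5 -1 -5; -8 6 -6; -1 1 6]) = 166
det = (+1)·(3)·(166) = 498

498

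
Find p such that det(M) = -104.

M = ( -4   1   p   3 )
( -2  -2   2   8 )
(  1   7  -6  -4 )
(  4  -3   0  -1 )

2

Expanding along the row containing p, det(M) is linear in p: det(M) = (-180)·p + (256).
Set (-180)·p + (256) = -104  ⇒  (-180)·p = -360  ⇒  p = 2.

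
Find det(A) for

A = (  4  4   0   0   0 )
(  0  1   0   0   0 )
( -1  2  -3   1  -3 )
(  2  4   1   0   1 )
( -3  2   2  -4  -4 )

A is block lower-triangular with a 2×2 block and a 3×3 block on the diagonal, so its determinant equals the product of the determinants of the diagonal blocks.
det of the 2×2 block = 4
det of the 3×3 block = 6
det = (4)·(6) = 24

24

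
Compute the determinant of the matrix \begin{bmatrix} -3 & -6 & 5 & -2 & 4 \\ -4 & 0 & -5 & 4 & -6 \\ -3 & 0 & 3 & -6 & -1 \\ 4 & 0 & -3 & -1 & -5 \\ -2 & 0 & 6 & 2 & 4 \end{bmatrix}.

The determinant is -9360.

Expand along column 2 (it has 4 zeros):
  − (-6) · M_12   where M_12 = det([-4 -5 4 -6; -3 3 -6 -1; 4 -3 -1 -5; -2 6 2 4]) = -1560
det = (-1)·(-6)·(-1560) = -9360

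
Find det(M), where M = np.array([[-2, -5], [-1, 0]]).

|M| = -5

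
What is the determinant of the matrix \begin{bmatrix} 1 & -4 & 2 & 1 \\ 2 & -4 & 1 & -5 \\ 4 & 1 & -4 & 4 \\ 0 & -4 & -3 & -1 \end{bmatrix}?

Expand along row 4 (it has 1 zero):
  + (-4) · M_42   where M_42 = det([1 2 1; 2 1 -5; 4 -4 4]) = -84
  − (-3) · M_43   where M_43 = det([1 -4 1; 2 -4 -5; 4 1 4]) = 119
  + (-1) · M_44   where M_44 = det([1 -4 2; 2 -4 1; 4 1 -4]) = 3
det = (+1)·(-4)·(-84) + (-1)·(-3)·(119) + (+1)·(-1)·(3) = 690

690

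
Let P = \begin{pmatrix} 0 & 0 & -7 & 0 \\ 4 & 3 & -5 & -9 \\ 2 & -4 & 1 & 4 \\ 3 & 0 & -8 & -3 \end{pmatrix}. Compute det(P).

Expand along row 1 (it has 3 zeros):
  + (-7) · M_13   where M_13 = det([4 3 -9; 2 -4 4; 3 0 -3]) = -6
det = (+1)·(-7)·(-6) = 42

|P| = 42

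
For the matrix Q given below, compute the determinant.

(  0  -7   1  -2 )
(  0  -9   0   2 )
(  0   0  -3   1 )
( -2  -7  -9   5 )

-174

Expand along column 1 (it has 3 zeros):
  − (-2) · M_41   where M_41 = det([-7 1 -2; -9 0 2; 0 -3 1]) = -87
det = (-1)·(-2)·(-87) = -174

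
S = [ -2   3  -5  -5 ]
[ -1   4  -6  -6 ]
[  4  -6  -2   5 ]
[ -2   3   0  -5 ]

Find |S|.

-125

Expand along row 4 (it has 1 zero):
  − (-2) · M_41   where M_41 = det([3 -5 -5; 4 -6 -6; -6 -2 5]) = 14
  + (3) · M_42   where M_42 = det([-2 -5 -5; -1 -6 -6; 4 -2 5]) = 49
  + (-5) · M_44   where M_44 = det([-2 3 -5; -1 4 -6; 4 -6 -2]) = 60
det = (-1)·(-2)·(14) + (+1)·(3)·(49) + (+1)·(-5)·(60) = -125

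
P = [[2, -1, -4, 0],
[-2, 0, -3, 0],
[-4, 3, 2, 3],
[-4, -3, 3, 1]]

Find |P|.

Expand along row 2 (it has 2 zeros):
  − (-2) · M_21   where M_21 = det([-1 -4 0; 3 2 3; -3 3 1]) = 55
  − (-3) · M_23   where M_23 = det([2 -1 0; -4 3 3; -4 -3 1]) = 32
det = (-1)·(-2)·(55) + (-1)·(-3)·(32) = 206

|P| = 206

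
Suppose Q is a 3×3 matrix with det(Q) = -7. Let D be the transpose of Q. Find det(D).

-7

det(Qᵀ) = det(Q).
det(D) = (1)·(-7) = -7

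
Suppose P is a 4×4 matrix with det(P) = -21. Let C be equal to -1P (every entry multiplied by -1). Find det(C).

For a 4×4 matrix, det(-1P) = (-1)^4·det(P) = 1·det(P).
det(C) = (1)·(-21) = -21

-21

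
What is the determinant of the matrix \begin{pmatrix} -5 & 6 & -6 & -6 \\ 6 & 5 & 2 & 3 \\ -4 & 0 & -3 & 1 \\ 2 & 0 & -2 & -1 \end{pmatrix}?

Expand along column 2 (it has 2 zeros):
  − (6) · M_12   where M_12 = det([6 2 3; -4 -3 1; 2 -2 -1]) = 68
  + (5) · M_22   where M_22 = det([-5 -6 -6; -4 -3 1; 2 -2 -1]) = -97
det = (-1)·(6)·(68) + (+1)·(5)·(-97) = -893

The determinant is -893.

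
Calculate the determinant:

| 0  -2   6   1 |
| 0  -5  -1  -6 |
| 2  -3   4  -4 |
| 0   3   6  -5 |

-734

Expand along column 1 (it has 3 zeros):
  + (2) · M_31   where M_31 = det([-2 6 1; -5 -1 -6; 3 6 -5]) = -367
det = (+1)·(2)·(-367) = -734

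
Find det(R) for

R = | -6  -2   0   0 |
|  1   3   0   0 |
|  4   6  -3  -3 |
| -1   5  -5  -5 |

0

R is block lower-triangular with a 2×2 block and a 2×2 block on the diagonal, so its determinant equals the product of the determinants of the diagonal blocks.
det of the 2×2 block = -16
det of the 2×2 block = 0
det = (-16)·(0) = 0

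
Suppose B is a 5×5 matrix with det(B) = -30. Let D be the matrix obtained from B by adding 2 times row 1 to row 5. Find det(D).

Adding a multiple of one row to another leaves the determinant unchanged.
det(D) = (1)·(-30) = -30

|D| = -30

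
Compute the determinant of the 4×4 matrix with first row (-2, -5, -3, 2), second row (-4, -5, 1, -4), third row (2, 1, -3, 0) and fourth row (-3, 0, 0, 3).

312

Expand along row 4 (it has 2 zeros):
  − (-3) · M_41   where M_41 = det([-5 -3 2; -5 1 -4; 1 -3 0]) = 100
  + (3) · M_44   where M_44 = det([-2 -5 -3; -4 -5 1; 2 1 -3]) = 4
det = (-1)·(-3)·(100) + (+1)·(3)·(4) = 312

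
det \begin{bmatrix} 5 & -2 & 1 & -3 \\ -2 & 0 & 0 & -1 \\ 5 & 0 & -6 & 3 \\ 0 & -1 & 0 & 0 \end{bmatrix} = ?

65

Expand along row 4 (it has 3 zeros):
  + (-1) · M_42   where M_42 = det([5 1 -3; -2 0 -1; 5 -6 3]) = -65
det = (+1)·(-1)·(-65) = 65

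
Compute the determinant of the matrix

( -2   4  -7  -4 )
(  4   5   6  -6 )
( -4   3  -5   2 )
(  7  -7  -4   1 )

-2062

Expand along row 1:
  + (-2) · M_11   where M_11 = det([5 6 -6; 3 -5 2; -7 -4 1]) = 195
  − (4) · M_12   where M_12 = det([4 6 -6; -4 -5 2; 7 -4 1]) = -186
  + (-7) · M_13   where M_13 = det([4 5 -6; -4 3 2; 7 -7 1]) = 116
  − (-4) · M_14   where M_14 = det([4 5 6; -4 3 -5; 7 -7 -4]) = -401
det = (+1)·(-2)·(195) + (-1)·(4)·(-186) + (+1)·(-7)·(116) + (-1)·(-4)·(-401) = -2062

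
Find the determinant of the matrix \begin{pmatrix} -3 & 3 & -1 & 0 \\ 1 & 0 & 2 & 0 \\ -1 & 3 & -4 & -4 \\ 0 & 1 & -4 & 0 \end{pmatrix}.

68

Expand along column 4 (it has 3 zeros):
  − (-4) · M_34   where M_34 = det([-3 3 -1; 1 0 2; 0 1 -4]) = 17
det = (-1)·(-4)·(17) = 68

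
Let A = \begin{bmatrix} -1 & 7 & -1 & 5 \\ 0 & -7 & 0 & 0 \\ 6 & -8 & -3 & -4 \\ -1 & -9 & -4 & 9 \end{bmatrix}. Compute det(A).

Expand along row 2 (it has 3 zeros):
  + (-7) · M_22   where M_22 = det([-1 -1 5; 6 -3 -4; -1 -4 9]) = -42
det = (+1)·(-7)·(-42) = 294

The determinant is 294.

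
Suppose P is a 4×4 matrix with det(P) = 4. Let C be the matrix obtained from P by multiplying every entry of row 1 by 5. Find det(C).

20

Scaling one row by 5 multiplies the determinant by 5.
det(C) = (5)·(4) = 20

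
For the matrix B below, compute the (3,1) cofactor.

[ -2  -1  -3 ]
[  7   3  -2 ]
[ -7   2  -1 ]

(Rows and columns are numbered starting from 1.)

Delete row 3 and column 1; the remaining 2×2 submatrix is [-1 -3; 3 -2].
Its determinant is (-1)·(-2) − (-3)·3 = 11.
The cofactor carries sign (−1)^(3+1) = +1, so C_{3,1} = +(11) = 11.

11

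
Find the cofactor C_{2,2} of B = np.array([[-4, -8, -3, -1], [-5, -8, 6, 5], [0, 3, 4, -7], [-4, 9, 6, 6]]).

-364

Delete row 2 and column 2; the remaining 3×3 submatrix is [-4 -3 -1; 0 4 -7; -4 6 6].
Its determinant is -364.
The cofactor carries sign (−1)^(2+2) = +1, so C_{2,2} = +(-364) = -364.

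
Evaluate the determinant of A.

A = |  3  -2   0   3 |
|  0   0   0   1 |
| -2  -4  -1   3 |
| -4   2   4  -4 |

Expand along row 2 (it has 3 zeros):
  + (1) · M_24   where M_24 = det([3 -2 0; -2 -4 -1; -4 2 4]) = -66
det = (+1)·(1)·(-66) = -66

|A| = -66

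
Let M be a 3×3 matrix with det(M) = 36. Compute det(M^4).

1679616

det(M^4) = (det M)^4 = (36)^4 = 1679616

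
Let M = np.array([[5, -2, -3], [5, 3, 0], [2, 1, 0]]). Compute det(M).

Expand along column 3:
  + (-3) · |5 3; 2 1| = (-3)·(5 − 6) = 3

|M| = 3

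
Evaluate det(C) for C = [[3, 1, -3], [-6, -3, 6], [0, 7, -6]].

|C| = 18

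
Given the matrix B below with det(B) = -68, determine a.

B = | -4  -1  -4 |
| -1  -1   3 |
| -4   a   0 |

Expanding along the column containing a, det(B) is linear in a: det(B) = (16)·a + (28).
Set (16)·a + (28) = -68  ⇒  (16)·a = -96  ⇒  a = -6.

-6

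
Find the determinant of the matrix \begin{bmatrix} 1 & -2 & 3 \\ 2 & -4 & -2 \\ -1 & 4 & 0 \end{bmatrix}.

16

Expand along row 3:
  + (-1) · |-2 3; -4 -2| = (-1)·(4 − (-12)) = -16
  − 4 · |1 3; 2 -2| = −4·(-2 − 6) = 32
Sum: (-16) + (32) = 16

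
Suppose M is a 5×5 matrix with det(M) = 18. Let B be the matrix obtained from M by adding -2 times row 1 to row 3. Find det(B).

Adding a multiple of one row to another leaves the determinant unchanged.
det(B) = (1)·(18) = 18

The determinant is 18.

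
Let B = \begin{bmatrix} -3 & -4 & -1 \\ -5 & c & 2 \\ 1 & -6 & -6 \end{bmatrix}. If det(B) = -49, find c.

-5

Expanding along the column containing c, det(B) is linear in c: det(B) = (19)·c + (46).
Set (19)·c + (46) = -49  ⇒  (19)·c = -95  ⇒  c = -5.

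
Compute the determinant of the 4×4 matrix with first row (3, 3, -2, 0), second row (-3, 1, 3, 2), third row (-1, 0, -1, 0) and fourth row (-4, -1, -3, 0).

-4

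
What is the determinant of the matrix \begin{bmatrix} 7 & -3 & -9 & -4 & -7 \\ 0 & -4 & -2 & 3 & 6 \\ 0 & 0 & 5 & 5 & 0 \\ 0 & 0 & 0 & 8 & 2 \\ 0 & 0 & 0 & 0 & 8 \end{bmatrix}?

The determinant is -8960.

The matrix is upper triangular, so the determinant is the product of the diagonal entries:
det = (7) · (-4) · (5) · (8) · (8) = -8960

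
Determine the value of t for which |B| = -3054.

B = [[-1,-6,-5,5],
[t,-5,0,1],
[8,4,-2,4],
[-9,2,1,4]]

t = 8

Expanding along the row containing t, det(B) is linear in t: det(B) = (-152)·t + (-1838).
Set (-152)·t + (-1838) = -3054  ⇒  (-152)·t = -1216  ⇒  t = 8.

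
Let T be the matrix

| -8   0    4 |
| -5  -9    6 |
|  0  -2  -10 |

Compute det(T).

-776

Expand along row 1:
  + (-8) · |-9 6; -2 -10| = (-8)·(90 − (-12)) = -816
  + 4 · |-5 -9; 0 -2| = 4·(10 − 0) = 40
Sum: (-816) + (40) = -776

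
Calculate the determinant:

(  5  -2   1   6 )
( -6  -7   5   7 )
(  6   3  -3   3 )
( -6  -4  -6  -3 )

Expand along row 1:
  + (5) · M_11   where M_11 = det([-7 5 7; 3 -3 3; -4 -6 -3]) = -414
  − (-2) · M_12   where M_12 = det([-6 5 7; 6 -3 3; -6 -6 -3]) = -540
  + (1) · M_13   where M_13 = det([-6 -7 7; 6 3 3; -6 -4 -3]) = -60
  − (6) · M_14   where M_14 = det([-6 -7 5; 6 3 -3; -6 -4 -6]) = -228
det = (+1)·(5)·(-414) + (-1)·(-2)·(-540) + (+1)·(1)·(-60) + (-1)·(6)·(-228) = -1842

-1842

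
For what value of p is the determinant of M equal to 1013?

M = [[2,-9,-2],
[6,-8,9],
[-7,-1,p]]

Expanding along the column containing p, det(M) is linear in p: det(M) = (38)·p + (709).
Set (38)·p + (709) = 1013  ⇒  (38)·p = 304  ⇒  p = 8.

8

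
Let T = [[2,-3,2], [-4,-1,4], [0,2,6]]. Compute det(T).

-116

Expand along column 1:
  + 2 · |-1 4; 2 6| = 2·(-6 − 8) = -28
  − (-4) · |-3 2; 2 6| = −(-4)·(-18 − 4) = -88
Sum: (-28) + (-88) = -116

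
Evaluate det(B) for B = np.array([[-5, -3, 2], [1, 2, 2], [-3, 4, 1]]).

71

Expand along column 1:
  + (-5) · |2 2; 4 1| = (-5)·(2 − 8) = 30
  − 1 · |-3 2; 4 1| = −1·(-3 − 8) = 11
  + (-3) · |-3 2; 2 2| = (-3)·(-6 − 4) = 30
Sum: (30) + (11) + (30) = 71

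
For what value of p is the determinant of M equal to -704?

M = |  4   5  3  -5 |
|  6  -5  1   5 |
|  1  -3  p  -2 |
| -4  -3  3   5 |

p = -7

Expanding along the row containing p, det(M) is linear in p: det(M) = (-100)·p + (-1404).
Set (-100)·p + (-1404) = -704  ⇒  (-100)·p = 700  ⇒  p = -7.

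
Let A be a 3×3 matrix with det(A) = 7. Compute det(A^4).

det(A^4) = (det A)^4 = (7)^4 = 2401

The determinant is 2401.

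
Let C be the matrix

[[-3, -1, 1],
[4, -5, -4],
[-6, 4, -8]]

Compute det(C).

-238

Expand along row 1:
  + (-3) · |-5 -4; 4 -8| = (-3)·(40 − (-16)) = -168
  − (-1) · |4 -4; -6 -8| = −(-1)·(-32 − 24) = -56
  + 1 · |4 -5; -6 4| = 1·(16 − 30) = -14
Sum: (-168) + (-56) + (-14) = -238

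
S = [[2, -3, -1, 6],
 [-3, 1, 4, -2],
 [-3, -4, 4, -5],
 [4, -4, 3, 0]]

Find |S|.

Expand along row 4 (it has 1 zero):
  − (4) · M_41   where M_41 = det([-3 -1 6; 1 4 -2; -4 4 -5]) = 143
  + (-4) · M_42   where M_42 = det([2 -1 6; -3 4 -2; -3 4 -5]) = -15
  − (3) · M_43   where M_43 = det([2 -3 6; -3 1 -2; -3 -4 -5]) = 91
det = (-1)·(4)·(143) + (+1)·(-4)·(-15) + (-1)·(3)·(91) = -785

|S| = -785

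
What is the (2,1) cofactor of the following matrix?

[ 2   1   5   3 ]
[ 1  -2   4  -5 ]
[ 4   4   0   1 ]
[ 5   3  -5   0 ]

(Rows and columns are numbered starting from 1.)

40

Delete row 2 and column 1; the remaining 3×3 submatrix is [1 5 3; 4 0 1; 3 -5 0].
Its determinant is -40.
The cofactor carries sign (−1)^(2+1) = −1, so C_{2,1} = −(-40) = 40.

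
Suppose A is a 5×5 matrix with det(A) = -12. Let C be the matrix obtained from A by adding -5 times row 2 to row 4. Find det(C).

-12

Adding a multiple of one row to another leaves the determinant unchanged.
det(C) = (1)·(-12) = -12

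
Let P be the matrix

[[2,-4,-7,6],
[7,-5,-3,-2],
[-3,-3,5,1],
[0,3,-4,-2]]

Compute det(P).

-981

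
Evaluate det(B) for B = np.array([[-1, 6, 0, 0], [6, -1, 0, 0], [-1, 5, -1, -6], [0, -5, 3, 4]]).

det(B) = -490

B is block lower-triangular with a 2×2 block and a 2×2 block on the diagonal, so its determinant equals the product of the determinants of the diagonal blocks.
det of the 2×2 block = -35
det of the 2×2 block = 14
det = (-35)·(14) = -490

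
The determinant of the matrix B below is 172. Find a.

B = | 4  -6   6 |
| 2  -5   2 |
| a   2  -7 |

Expanding along the row containing a, det(B) is linear in a: det(B) = (18)·a + (64).
Set (18)·a + (64) = 172  ⇒  (18)·a = 108  ⇒  a = 6.

6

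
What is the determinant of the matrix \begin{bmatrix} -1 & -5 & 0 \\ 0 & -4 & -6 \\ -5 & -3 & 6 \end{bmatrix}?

Expand along column 1:
  + (-1) · |-4 -6; -3 6| = (-1)·(-24 − 18) = 42
  + (-5) · |-5 0; -4 -6| = (-5)·(30 − 0) = -150
Sum: (42) + (-150) = -108

The determinant is -108.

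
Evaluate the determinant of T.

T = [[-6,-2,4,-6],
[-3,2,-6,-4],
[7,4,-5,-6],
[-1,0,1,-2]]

Expand along row 4 (it has 1 zero):
  − (-1) · M_41   where M_41 = det([-2 4 -6; 2 -6 -4; 4 -5 -6]) = -132
  − (1) · M_43   where M_43 = det([-6 -2 -6; -3 2 -4; 7 4 -6]) = 224
  + (-2) · M_44   where M_44 = det([-6 -2 4; -3 2 -6; 7 4 -5]) = -74
det = (-1)·(-1)·(-132) + (-1)·(1)·(224) + (+1)·(-2)·(-74) = -208

-208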